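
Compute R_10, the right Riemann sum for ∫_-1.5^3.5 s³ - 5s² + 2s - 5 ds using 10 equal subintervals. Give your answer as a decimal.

-54.6875

Δs = (3.5 − (-1.5))/10 = 0.5.
Right endpoints: -1, -0.5, 0, 0.5, 1, 1.5, 2, 2.5, 3, 3.5.
f(-1) = -13, f(-0.5) = -7.375, f(0) = -5, f(0.5) = -5.125, f(1) = -7, f(1.5) = -9.875, f(2) = -13, f(2.5) = -15.625, f(3) = -17, f(3.5) = -16.375.
Sum = Δs · [f(-1) + f(-0.5) + f(0) + ...].
Sum = -54.6875.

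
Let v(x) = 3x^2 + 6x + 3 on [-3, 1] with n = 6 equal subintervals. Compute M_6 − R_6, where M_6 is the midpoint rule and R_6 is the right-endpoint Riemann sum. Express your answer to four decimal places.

M_6 ≈ 15.555556.
R_6 ≈ 16.888889.
M_6 − R_6 ≈ -1.3333.

-1.3333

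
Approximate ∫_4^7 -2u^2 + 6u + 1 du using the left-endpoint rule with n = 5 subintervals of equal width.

Δu = (7 − 4)/5 = 0.6.
Left endpoints: 4, 4.6, 5.2, 5.8, 6.4.
f(4) = -7, f(4.6) = -13.72, f(5.2) = -21.88, f(5.8) = -31.48, f(6.4) = -42.52.
Sum = Δu · [f(4) + f(4.6) + f(5.2) + f(5.8) + f(6.4)].
Sum = -69.96.

-69.96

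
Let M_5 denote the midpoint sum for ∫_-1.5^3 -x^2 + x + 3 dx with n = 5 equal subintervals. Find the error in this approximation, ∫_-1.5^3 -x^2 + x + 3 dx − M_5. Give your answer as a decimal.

Exact integral: ∫_-1.5^3 f(x) dx = 6.75.
M_5 = 7.05375.
Error = 6.75 − 7.05375 = -0.30375.

-0.30375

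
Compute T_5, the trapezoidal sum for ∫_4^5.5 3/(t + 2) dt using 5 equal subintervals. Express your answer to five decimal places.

0.66966

Δt = (5.5 − 4)/5 = 0.3.
f(4) = 0.5, f(4.3) = 10/21, f(4.6) = 5/11, f(4.9) = 10/23, f(5.2) = 5/12, f(5.5) = 0.4.
T_5 = (Δt/2)·[f(t_0) + 2f(t_1) + ... + 2f(t_{4}) + f(t_5)].
Sum ≈ 0.66966.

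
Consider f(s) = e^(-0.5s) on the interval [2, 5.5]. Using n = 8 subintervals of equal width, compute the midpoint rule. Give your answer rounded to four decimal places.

Δs = (5.5 − 2)/8 = 0.4375.
Midpoints: 2.21875, 2.65625, 3.09375, 3.53125, 3.96875, 4.40625, 4.84375, 5.28125.
f(2.21875) ≈ 0.3298, f(2.65625) ≈ 0.2650, f(3.09375) ≈ 0.2129, f(3.53125) ≈ 0.1711, f(3.96875) ≈ 0.1375, f(4.40625) ≈ 0.1105, f(4.84375) ≈ 0.0888, f(5.28125) ≈ 0.0713.
Sum = Δs · [f(2.21875) + f(2.65625) + f(3.09375) + ...].
Sum ≈ 0.6067.

0.6067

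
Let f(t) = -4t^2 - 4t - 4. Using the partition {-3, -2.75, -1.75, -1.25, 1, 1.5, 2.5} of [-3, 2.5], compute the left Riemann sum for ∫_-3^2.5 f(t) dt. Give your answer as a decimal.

Subinterval widths: 0.25, 1, 0.5, 2.25, 0.5, 1.
Left endpoints: -3, -2.75, -1.75, -1.25, 1, 1.5.
f(-3) = -28, f(-2.75) = -23.25, f(-1.75) = -9.25, f(-1.25) = -5.25, f(1) = -12, f(1.5) = -19.
Sum = Σ Δt_i · f(t_i).
Sum = -71.6875.

-71.6875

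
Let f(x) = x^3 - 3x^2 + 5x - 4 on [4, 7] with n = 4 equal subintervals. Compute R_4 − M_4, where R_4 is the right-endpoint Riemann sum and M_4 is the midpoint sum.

R_4 = 404.671875.
M_4 = 325.8515625.
R_4 − M_4 = 78.8203125.

78.8203125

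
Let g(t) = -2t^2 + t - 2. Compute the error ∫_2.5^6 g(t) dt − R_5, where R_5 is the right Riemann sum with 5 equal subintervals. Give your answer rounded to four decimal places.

Exact integral: ∫_2.5^6 g(t) dt ≈ -125.708333.
R_5 = -145.88.
Error ≈ -125.708333 − (-145.88) ≈ 20.1717.

20.1717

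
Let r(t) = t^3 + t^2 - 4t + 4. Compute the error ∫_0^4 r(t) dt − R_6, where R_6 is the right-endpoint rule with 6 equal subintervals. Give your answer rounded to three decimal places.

-23.407

Exact integral: ∫_0^4 r(t) dt ≈ 69.33333.
R_6 ≈ 92.74074.
Error ≈ 69.33333 − 92.74074 ≈ -23.407.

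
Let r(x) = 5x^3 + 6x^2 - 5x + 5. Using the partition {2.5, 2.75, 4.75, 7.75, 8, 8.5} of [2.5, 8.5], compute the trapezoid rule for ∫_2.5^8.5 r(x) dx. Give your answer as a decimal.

8073.26953125

Subinterval widths: 0.25, 2, 3, 0.25, 0.5.
r(2.5) = 108.125, r(2.75) = 140.609375, r(4.75) = 652.484375, r(7.75) = 2654.046875, r(8) = 2909, r(8.5) = 3466.625.
On each subinterval the trapezoid contributes (Δx_i/2)·[r(x_{i-1}) + r(x_i)].
Sum = 8073.26953125.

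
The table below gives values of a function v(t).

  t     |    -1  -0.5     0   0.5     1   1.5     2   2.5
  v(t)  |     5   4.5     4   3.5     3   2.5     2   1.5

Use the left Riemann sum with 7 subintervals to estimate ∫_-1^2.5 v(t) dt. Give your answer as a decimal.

12.25

Δt = 0.5.
Sum = 0.5·[5 + 4.5 + 4 + 3.5 + 3 + 2.5 + 2] = 12.25.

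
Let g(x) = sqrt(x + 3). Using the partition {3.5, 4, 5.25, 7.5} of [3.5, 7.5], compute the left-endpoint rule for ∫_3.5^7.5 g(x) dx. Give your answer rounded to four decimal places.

11.0446

Subinterval widths: 0.5, 1.25, 2.25.
Left endpoints: 3.5, 4, 5.25.
g(3.5) ≈ 2.5495, g(4) ≈ 2.6458, g(5.25) ≈ 2.8723.
Sum = Σ Δx_i · g(x_i).
Sum ≈ 11.0446.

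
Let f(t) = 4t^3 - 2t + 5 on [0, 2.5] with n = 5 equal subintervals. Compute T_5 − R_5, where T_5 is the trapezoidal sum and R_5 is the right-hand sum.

-14.375

T_5 = 46.875.
R_5 = 61.25.
T_5 − R_5 = -14.375.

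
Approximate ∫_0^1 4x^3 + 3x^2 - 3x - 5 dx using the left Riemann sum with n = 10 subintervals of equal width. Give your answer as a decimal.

-4.685

Δx = (1 − 0)/10 = 0.1.
Left endpoints: 0, 0.1, 0.2, 0.3, 0.4, 0.5, 0.6, 0.7, 0.8, 0.9.
f(0) = -5, f(0.1) = -5.266, f(0.2) = -5.448, f(0.3) = -5.522, f(0.4) = -5.464, f(0.5) = -5.25, f(0.6) = -4.856, f(0.7) = -4.258, f(0.8) = -3.432, f(0.9) = -2.354.
Sum = Δx · [f(0) + f(0.1) + f(0.2) + ...].
Sum = -4.685.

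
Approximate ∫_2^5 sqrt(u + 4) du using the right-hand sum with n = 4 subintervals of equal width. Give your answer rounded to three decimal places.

8.407

Δu = (5 − 2)/4 = 0.75.
Right endpoints: 2.75, 3.5, 4.25, 5.
f(2.75) ≈ 2.598, f(3.5) ≈ 2.739, f(4.25) ≈ 2.872, f(5) ≈ 3.000.
Sum = Δu · [f(2.75) + f(3.5) + f(4.25) + f(5)].
Sum ≈ 8.407.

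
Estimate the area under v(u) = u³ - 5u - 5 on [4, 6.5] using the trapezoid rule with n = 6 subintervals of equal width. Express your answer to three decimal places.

305.280

Δu = (6.5 − 4)/6 = 5/12.
v(4) = 39, v(53/12) = 102077/1728, v(29/6) = 18089/216, v(5.25) = 113.453125, v(17/3) = 4013/27, v(73/12) = 327817/1728, v(6.5) = 237.125.
T_6 = (Δu/2)·[v(u_0) + 2v(u_1) + ... + 2v(u_{5}) + v(u_6)].
Sum ≈ 305.280.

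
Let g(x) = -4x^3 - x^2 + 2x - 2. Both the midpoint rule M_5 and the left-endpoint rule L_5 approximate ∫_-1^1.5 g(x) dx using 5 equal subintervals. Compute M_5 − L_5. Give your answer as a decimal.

-2.8125

M_5 = -9.0625.
L_5 = -6.25.
M_5 − L_5 = -2.8125.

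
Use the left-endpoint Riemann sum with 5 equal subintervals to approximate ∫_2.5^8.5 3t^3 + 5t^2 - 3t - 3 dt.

3580.23

Δt = (8.5 − 2.5)/5 = 1.2.
Left endpoints: 2.5, 3.7, 4.9, 6.1, 7.3.
f(2.5) = 67.625, f(3.7) = 206.309, f(4.9) = 455.297, f(6.1) = 845.693, f(7.3) = 1408.601.
Sum = Δt · [f(2.5) + f(3.7) + f(4.9) + f(6.1) + f(7.3)].
Sum = 3580.23.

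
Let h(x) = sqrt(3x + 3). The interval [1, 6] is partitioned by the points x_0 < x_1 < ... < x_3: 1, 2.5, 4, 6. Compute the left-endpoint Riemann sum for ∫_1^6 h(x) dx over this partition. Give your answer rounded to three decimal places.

16.281

Subinterval widths: 1.5, 1.5, 2.
Left endpoints: 1, 2.5, 4.
h(1) ≈ 2.449, h(2.5) ≈ 3.240, h(4) ≈ 3.873.
Sum = Σ Δx_i · h(x_i).
Sum ≈ 16.281.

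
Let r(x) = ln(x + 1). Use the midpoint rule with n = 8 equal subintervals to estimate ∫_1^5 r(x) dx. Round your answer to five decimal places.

Δx = (5 − 1)/8 = 0.5.
Midpoints: 1.25, 1.75, 2.25, 2.75, 3.25, 3.75, 4.25, 4.75.
r(1.25) ≈ 0.81093, r(1.75) ≈ 1.01160, r(2.25) ≈ 1.17865, r(2.75) ≈ 1.32176, r(3.25) ≈ 1.44692, r(3.75) ≈ 1.55814, r(4.25) ≈ 1.65823, r(4.75) ≈ 1.74920.
Sum = Δx · [r(1.25) + r(1.75) + r(2.25) + ...].
Sum ≈ 5.36772.

5.36772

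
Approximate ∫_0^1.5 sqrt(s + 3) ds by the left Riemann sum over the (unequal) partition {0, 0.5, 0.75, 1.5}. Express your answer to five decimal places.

Subinterval widths: 0.5, 0.25, 0.75.
Left endpoints: 0, 0.5, 0.75.
f(0) ≈ 1.73205, f(0.5) ≈ 1.87083, f(0.75) ≈ 1.93649.
Sum = Σ Δs_i · f(s_i).
Sum ≈ 2.78610.

2.78610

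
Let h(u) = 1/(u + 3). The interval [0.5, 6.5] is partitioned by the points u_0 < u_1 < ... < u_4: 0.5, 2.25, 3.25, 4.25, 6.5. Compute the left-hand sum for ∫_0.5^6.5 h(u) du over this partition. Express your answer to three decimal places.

Subinterval widths: 1.75, 1, 1, 2.25.
Left endpoints: 0.5, 2.25, 3.25, 4.25.
h(0.5) = 2/7, h(2.25) = 4/21, h(3.25) = 0.16, h(4.25) = 4/29.
Sum = Σ Δu_i · h(u_i).
Sum ≈ 1.161.

1.161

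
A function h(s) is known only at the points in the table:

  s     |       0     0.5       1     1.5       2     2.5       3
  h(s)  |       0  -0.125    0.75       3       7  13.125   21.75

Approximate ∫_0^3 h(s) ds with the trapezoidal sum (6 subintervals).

Δs = 0.5.
T_6 = (0.5/2)·[0 + 2·(-0.125) + 2·0.75 + 2·3 + 2·7 + 2·13.125 + 21.75] = 17.3125.

17.3125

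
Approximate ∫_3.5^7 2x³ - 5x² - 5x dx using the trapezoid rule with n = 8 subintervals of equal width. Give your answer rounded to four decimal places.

Δx = (7 − 3.5)/8 = 0.4375.
f(3.5) = 7, f(3.9375) = 50967/2048, f(4.375) = 49.90234375, f(4.8125) = 170093/2048, f(5.25) = 125.34375, f(5.6875) = 364091/2048, f(6.125) = 241.36328125, f(6.5625) = 649425/2048, f(7) = 406.
T_8 = (Δx/2)·[f(x_0) + 2f(x_1) + ... + 2f(x_{7}) + f(x_8)].
Sum ≈ 536.3442.

536.3442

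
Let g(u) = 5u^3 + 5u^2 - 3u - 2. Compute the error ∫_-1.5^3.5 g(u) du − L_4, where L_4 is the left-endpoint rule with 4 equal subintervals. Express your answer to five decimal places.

Exact integral: ∫_-1.5^3.5 g(u) du ≈ 233.3333333.
L_4 = 92.96875.
Error ≈ 233.3333333 − 92.96875 ≈ 140.36458.

140.36458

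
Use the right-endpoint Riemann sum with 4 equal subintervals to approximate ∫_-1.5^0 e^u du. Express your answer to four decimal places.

0.9316

Δu = (0 − (-1.5))/4 = 0.375.
Right endpoints: -1.125, -0.75, -0.375, 0.
f(-1.125) ≈ 0.3247, f(-0.75) ≈ 0.4724, f(-0.375) ≈ 0.6873, f(0) ≈ 1.0000.
Sum = Δu · [f(-1.125) + f(-0.75) + f(-0.375) + f(0)].
Sum ≈ 0.9316.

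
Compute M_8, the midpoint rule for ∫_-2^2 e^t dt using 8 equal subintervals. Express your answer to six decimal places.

Δt = (2 − (-2))/8 = 0.5.
Midpoints: -1.75, -1.25, -0.75, -0.25, 0.25, 0.75, 1.25, 1.75.
f(-1.75) ≈ 0.173774, f(-1.25) ≈ 0.286505, f(-0.75) ≈ 0.472367, f(-0.25) ≈ 0.778801, f(0.25) ≈ 1.284025, f(0.75) ≈ 2.117000, f(1.25) ≈ 3.490343, f(1.75) ≈ 5.754603.
Sum = Δt · [f(-1.75) + f(-1.25) + f(-0.75) + ...].
Sum ≈ 7.178709.

7.178709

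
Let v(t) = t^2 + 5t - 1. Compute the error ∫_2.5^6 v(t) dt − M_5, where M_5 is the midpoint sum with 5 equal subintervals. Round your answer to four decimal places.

Exact integral: ∫_2.5^6 v(t) dt ≈ 137.666667.
M_5 = 137.52375.
Error ≈ 137.666667 − 137.52375 ≈ 0.1429.

0.1429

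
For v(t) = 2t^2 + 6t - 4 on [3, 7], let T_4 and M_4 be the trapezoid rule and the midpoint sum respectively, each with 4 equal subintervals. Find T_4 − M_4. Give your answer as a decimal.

T_4 = 316.
M_4 = 314.
T_4 − M_4 = 2.

2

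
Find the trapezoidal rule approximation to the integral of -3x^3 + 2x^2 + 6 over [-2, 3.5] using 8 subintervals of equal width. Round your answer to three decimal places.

-35.688

Δx = (3.5 − (-2))/8 = 0.6875.
f(-2) = 38, f(-1.3125) = 66471/4096, f(-0.625) = 3847/512, f(0.0625) = 24605/4096, f(0.75) = 5.859375, f(1.4375) = 5003/4096, f(2.125) = -7043/512, f(2.8125) = -183999/4096, f(3.5) = -98.125.
T_8 = (Δx/2)·[f(x_0) + 2f(x_1) + ... + 2f(x_{7}) + f(x_8)].
Sum ≈ -35.688.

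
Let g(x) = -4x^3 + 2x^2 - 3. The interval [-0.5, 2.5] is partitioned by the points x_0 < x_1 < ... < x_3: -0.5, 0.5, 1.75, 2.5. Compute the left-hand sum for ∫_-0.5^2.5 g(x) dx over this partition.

-19.484375

Subinterval widths: 1, 1.25, 0.75.
Left endpoints: -0.5, 0.5, 1.75.
g(-0.5) = -2, g(0.5) = -3, g(1.75) = -18.3125.
Sum = Σ Δx_i · g(x_i).
Sum = -19.484375.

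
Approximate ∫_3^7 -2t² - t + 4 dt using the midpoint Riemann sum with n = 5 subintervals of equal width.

Δt = (7 − 3)/5 = 0.8.
Midpoints: 3.4, 4.2, 5, 5.8, 6.6.
f(3.4) = -22.52, f(4.2) = -35.48, f(5) = -51, f(5.8) = -69.08, f(6.6) = -89.72.
Sum = Δt · [f(3.4) + f(4.2) + f(5) + f(5.8) + f(6.6)].
Sum = -214.24.

-214.24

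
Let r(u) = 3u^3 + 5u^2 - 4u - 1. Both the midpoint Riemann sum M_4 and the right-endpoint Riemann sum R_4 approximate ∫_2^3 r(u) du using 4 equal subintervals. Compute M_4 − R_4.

-10.1796875

M_4 = 69.2734375.
R_4 = 79.453125.
M_4 − R_4 = -10.1796875.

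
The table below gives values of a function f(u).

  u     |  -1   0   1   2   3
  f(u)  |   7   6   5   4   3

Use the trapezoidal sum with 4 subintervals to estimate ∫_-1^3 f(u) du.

Δu = 1.
T_4 = (1/2)·[7 + 2·6 + 2·5 + 2·4 + 3] = 20.

20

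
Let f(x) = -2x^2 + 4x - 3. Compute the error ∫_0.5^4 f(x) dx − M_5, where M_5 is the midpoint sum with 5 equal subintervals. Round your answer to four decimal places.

-0.2858

Exact integral: ∫_0.5^4 f(x) dx ≈ -21.583333.
M_5 = -21.2975.
Error ≈ -21.583333 − (-21.2975) ≈ -0.2858.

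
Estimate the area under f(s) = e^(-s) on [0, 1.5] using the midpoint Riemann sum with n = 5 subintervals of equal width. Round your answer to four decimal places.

Δs = (1.5 − 0)/5 = 0.3.
Midpoints: 0.15, 0.45, 0.75, 1.05, 1.35.
f(0.15) ≈ 0.8607, f(0.45) ≈ 0.6376, f(0.75) ≈ 0.4724, f(1.05) ≈ 0.3499, f(1.35) ≈ 0.2592.
Sum = Δs · [f(0.15) + f(0.45) + f(0.75) + f(1.05) + f(1.35)].
Sum ≈ 0.7740.

0.7740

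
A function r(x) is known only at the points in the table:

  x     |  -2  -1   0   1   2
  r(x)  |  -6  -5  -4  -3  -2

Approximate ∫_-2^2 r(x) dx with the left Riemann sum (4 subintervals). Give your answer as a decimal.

-18

Δx = 1.
Sum = 1·[(-6) + (-5) + (-4) + (-3)] = -18.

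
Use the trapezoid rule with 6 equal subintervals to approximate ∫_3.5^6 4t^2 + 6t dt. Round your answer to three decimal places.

302.373

Δt = (6 − 3.5)/6 = 5/12.
f(3.5) = 70, f(47/12) = 3055/36, f(13/3) = 910/9, f(4.75) = 118.75, f(31/6) = 1240/9, f(67/12) = 5695/36, f(6) = 180.
T_6 = (Δt/2)·[f(t_0) + 2f(t_1) + ... + 2f(t_{5}) + f(t_6)].
Sum ≈ 302.373.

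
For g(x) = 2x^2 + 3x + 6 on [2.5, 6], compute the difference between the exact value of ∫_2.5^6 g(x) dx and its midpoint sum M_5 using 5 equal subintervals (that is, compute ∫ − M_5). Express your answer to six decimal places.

0.285833

Exact integral: ∫_2.5^6 g(x) dx ≈ 199.20833333.
M_5 = 198.9225.
Error ≈ 199.20833333 − 198.9225 ≈ 0.285833.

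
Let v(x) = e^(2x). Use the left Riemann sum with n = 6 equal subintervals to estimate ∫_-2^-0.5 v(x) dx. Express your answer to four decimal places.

Δx = (-0.5 − (-2))/6 = 0.25.
Left endpoints: -2, -1.75, -1.5, -1.25, -1, -0.75.
v(-2) ≈ 0.0183, v(-1.75) ≈ 0.0302, v(-1.5) ≈ 0.0498, v(-1.25) ≈ 0.0821, v(-1) ≈ 0.1353, v(-0.75) ≈ 0.2231.
Sum = Δx · [v(-2) + v(-1.75) + v(-1.5) + ...].
Sum ≈ 0.1347.

0.1347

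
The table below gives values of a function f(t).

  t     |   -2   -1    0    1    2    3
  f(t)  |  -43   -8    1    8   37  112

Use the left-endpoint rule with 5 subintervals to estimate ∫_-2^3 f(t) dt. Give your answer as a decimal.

-5

Δt = 1.
Sum = 1·[(-43) + (-8) + 1 + 8 + 37] = -5.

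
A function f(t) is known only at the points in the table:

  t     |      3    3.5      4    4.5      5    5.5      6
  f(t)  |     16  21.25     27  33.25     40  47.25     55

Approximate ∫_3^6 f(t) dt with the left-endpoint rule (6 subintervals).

92.375

Δt = 0.5.
Sum = 0.5·[16 + 21.25 + 27 + 33.25 + 40 + 47.25] = 92.375.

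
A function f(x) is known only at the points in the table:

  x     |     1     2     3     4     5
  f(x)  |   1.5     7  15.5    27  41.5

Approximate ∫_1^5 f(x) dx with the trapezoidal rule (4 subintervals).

71

Δx = 1.
T_4 = (1/2)·[1.5 + 2·7 + 2·15.5 + 2·27 + 41.5] = 71.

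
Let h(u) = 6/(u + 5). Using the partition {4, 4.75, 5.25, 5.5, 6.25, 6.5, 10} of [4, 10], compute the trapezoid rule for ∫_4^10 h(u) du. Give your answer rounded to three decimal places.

Subinterval widths: 0.75, 0.5, 0.25, 0.75, 0.25, 3.5.
h(4) = 2/3, h(4.75) = 8/13, h(5.25) = 24/41, h(5.5) = 4/7, h(6.25) = 8/15, h(6.5) = 12/23, h(10) = 0.4.
On each subinterval the trapezoid contributes (Δu_i/2)·[h(u_{i-1}) + h(u_i)].
Sum ≈ 3.085.

3.085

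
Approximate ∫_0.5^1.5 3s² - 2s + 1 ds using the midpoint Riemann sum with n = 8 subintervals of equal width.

2.24609375

Δs = (1.5 − 0.5)/8 = 0.125.
Midpoints: 0.5625, 0.6875, 0.8125, 0.9375, 1.0625, 1.1875, 1.3125, 1.4375.
f(0.5625) = 0.82421875, f(0.6875) = 1.04296875, f(0.8125) = 1.35546875, f(0.9375) = 1.76171875, f(1.0625) = 2.26171875, f(1.1875) = 2.85546875, f(1.3125) = 3.54296875, f(1.4375) = 4.32421875.
Sum = Δs · [f(0.5625) + f(0.6875) + f(0.8125) + ...].
Sum = 2.24609375.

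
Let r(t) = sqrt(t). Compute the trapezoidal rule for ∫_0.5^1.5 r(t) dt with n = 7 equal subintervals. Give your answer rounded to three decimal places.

0.989

Δt = (1.5 − 0.5)/7 = 1/7.
r(0.5) ≈ 0.707, r(9/14) ≈ 0.802, r(11/14) ≈ 0.886, r(13/14) ≈ 0.964, r(15/14) ≈ 1.035, r(17/14) ≈ 1.102, r(19/14) ≈ 1.165, r(1.5) ≈ 1.225.
T_7 = (Δt/2)·[r(t_0) + 2r(t_1) + ... + 2r(t_{6}) + r(t_7)].
Sum ≈ 0.989.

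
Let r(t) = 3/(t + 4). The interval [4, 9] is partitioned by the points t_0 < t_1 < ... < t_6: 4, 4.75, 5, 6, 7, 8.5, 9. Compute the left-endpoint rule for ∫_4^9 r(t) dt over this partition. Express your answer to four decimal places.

Subinterval widths: 0.75, 0.25, 1, 1, 1.5, 0.5.
Left endpoints: 4, 4.75, 5, 6, 7, 8.5.
r(4) = 0.375, r(4.75) = 12/35, r(5) = 1/3, r(6) = 0.3, r(7) = 3/11, r(8.5) = 0.24.
Sum = Σ Δt_i · r(t_i).
Sum ≈ 1.5294.

1.5294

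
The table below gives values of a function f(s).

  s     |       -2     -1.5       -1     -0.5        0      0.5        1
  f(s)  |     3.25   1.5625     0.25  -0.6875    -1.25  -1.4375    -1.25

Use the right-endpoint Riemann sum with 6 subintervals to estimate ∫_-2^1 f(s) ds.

-1.40625

Δs = 0.5.
Sum = 0.5·[1.5625 + 0.25 + (-0.6875) + (-1.25) + (-1.4375) + (-1.25)] = -1.40625.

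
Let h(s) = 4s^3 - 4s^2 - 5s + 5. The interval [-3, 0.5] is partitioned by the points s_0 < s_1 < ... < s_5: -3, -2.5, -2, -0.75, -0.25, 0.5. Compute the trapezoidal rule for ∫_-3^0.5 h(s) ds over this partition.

Subinterval widths: 0.5, 0.5, 1.25, 0.5, 0.75.
h(-3) = -124, h(-2.5) = -70, h(-2) = -33, h(-0.75) = 4.8125, h(-0.25) = 5.9375, h(0.5) = 2.
On each subinterval the trapezoid contributes (Δs_i/2)·[h(s_{i-1}) + h(s_i)].
Sum = -86.203125.

-86.203125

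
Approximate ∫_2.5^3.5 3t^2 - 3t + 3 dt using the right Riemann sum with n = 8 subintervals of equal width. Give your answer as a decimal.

Δt = (3.5 − 2.5)/8 = 0.125.
Right endpoints: 2.625, 2.75, 2.875, 3, 3.125, 3.25, 3.375, 3.5.
f(2.625) = 15.796875, f(2.75) = 17.4375, f(2.875) = 19.171875, f(3) = 21, f(3.125) = 22.921875, f(3.25) = 24.9375, f(3.375) = 27.046875, f(3.5) = 29.25.
Sum = Δt · [f(2.625) + f(2.75) + f(2.875) + ...].
Sum = 22.1953125.

22.1953125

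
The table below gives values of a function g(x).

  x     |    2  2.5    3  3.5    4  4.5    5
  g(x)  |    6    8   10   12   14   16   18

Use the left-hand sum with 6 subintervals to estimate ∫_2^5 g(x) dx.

33

Δx = 0.5.
Sum = 0.5·[6 + 8 + 10 + 12 + 14 + 16] = 33.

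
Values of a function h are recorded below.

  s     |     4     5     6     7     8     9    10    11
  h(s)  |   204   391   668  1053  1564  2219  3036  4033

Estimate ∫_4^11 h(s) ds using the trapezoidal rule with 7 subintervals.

11049.5

Δs = 1.
T_7 = (1/2)·[204 + 2·391 + 2·668 + 2·1053 + 2·1564 + 2·2219 + 2·3036 + 4033] = 11049.5.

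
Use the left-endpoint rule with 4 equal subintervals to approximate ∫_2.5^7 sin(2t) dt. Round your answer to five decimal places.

-1.05712

Δt = (7 − 2.5)/4 = 1.125.
Left endpoints: 2.5, 3.625, 4.75, 5.875.
f(2.5) ≈ -0.95892, f(3.625) ≈ 0.82308, f(4.75) ≈ -0.07515, f(5.875) ≈ -0.72866.
Sum = Δt · [f(2.5) + f(3.625) + f(4.75) + f(5.875)].
Sum ≈ -1.05712.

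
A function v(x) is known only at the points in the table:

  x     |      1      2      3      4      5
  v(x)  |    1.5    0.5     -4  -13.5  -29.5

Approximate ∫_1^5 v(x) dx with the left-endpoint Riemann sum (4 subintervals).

Δx = 1.
Sum = 1·[1.5 + 0.5 + (-4) + (-13.5)] = -15.5.

-15.5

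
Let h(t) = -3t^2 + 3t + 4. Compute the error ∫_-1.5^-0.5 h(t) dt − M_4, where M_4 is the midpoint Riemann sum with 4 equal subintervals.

Exact integral: ∫_-1.5^-0.5 h(t) dt = -2.25.
M_4 = -2.234375.
Error = -2.25 − (-2.234375) = -0.015625.

-0.015625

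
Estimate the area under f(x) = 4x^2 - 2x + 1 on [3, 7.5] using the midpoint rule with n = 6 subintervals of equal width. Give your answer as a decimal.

482.90625

Δx = (7.5 − 3)/6 = 0.75.
Midpoints: 3.375, 4.125, 4.875, 5.625, 6.375, 7.125.
f(3.375) = 39.8125, f(4.125) = 60.8125, f(4.875) = 86.3125, f(5.625) = 116.3125, f(6.375) = 150.8125, f(7.125) = 189.8125.
Sum = Δx · [f(3.375) + f(4.125) + f(4.875) + ...].
Sum = 482.90625.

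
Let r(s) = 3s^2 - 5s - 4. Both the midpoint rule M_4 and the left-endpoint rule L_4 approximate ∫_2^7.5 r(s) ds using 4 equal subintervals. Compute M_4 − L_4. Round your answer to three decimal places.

81.061

M_4 ≈ 258.65039.
L_4 = 177.58984375.
M_4 − L_4 ≈ 81.061.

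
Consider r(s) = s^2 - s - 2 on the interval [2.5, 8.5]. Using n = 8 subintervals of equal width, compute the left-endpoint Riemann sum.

Δs = (8.5 − 2.5)/8 = 0.75.
Left endpoints: 2.5, 3.25, 4, 4.75, 5.5, 6.25, 7, 7.75.
r(2.5) = 1.75, r(3.25) = 5.3125, r(4) = 10, r(4.75) = 15.8125, r(5.5) = 22.75, r(6.25) = 30.8125, r(7) = 40, r(7.75) = 50.3125.
Sum = Δs · [r(2.5) + r(3.25) + r(4) + ...].
Sum = 132.5625.

132.5625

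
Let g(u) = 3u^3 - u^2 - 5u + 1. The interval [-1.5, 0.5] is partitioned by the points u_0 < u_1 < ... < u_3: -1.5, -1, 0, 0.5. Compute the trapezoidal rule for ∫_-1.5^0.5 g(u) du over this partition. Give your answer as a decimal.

Subinterval widths: 0.5, 1, 0.5.
g(-1.5) = -3.875, g(-1) = 2, g(0) = 1, g(0.5) = -1.375.
On each subinterval the trapezoid contributes (Δu_i/2)·[g(u_{i-1}) + g(u_i)].
Sum = 0.9375.

0.9375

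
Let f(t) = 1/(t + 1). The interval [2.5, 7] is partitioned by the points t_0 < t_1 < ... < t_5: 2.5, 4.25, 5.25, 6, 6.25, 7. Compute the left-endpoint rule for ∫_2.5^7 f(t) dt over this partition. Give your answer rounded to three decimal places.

0.950

Subinterval widths: 1.75, 1, 0.75, 0.25, 0.75.
Left endpoints: 2.5, 4.25, 5.25, 6, 6.25.
f(2.5) = 2/7, f(4.25) = 4/21, f(5.25) = 0.16, f(6) = 1/7, f(6.25) = 4/29.
Sum = Σ Δt_i · f(t_i).
Sum ≈ 0.950.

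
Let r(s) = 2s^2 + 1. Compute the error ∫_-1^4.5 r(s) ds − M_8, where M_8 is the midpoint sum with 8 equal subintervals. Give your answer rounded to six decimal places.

0.433268

Exact integral: ∫_-1^4.5 r(s) ds ≈ 66.91666667.
M_8 ≈ 66.48339844.
Error ≈ 66.91666667 − 66.48339844 ≈ 0.433268.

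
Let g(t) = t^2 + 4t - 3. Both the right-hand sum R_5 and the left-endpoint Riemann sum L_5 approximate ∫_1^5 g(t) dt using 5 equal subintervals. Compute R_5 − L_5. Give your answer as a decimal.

R_5 = 93.76.
L_5 = 61.76.
R_5 − L_5 = 32.

32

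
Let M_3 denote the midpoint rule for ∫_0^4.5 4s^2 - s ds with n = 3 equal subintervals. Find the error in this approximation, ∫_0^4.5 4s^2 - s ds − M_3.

3.375

Exact integral: ∫_0^4.5 f(s) ds = 111.375.
M_3 = 108.
Error = 111.375 − 108 = 3.375.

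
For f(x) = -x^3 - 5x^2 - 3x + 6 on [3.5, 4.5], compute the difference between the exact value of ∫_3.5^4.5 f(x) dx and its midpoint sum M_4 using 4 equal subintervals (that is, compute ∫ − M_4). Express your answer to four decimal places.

-0.0885

Exact integral: ∫_3.5^4.5 f(x) dx ≈ -151.416667.
M_4 = -151.328125.
Error ≈ -151.416667 − (-151.328125) ≈ -0.0885.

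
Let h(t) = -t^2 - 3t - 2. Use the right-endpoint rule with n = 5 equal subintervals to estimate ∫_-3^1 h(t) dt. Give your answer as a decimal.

-7.36

Δt = (1 − (-3))/5 = 0.8.
Right endpoints: -2.2, -1.4, -0.6, 0.2, 1.
h(-2.2) = -0.24, h(-1.4) = 0.24, h(-0.6) = -0.56, h(0.2) = -2.64, h(1) = -6.
Sum = Δt · [h(-2.2) + h(-1.4) + h(-0.6) + h(0.2) + h(1)].
Sum = -7.36.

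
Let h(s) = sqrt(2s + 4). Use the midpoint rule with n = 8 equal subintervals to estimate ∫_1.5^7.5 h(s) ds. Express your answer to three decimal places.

21.436

Δs = (7.5 − 1.5)/8 = 0.75.
Midpoints: 1.875, 2.625, 3.375, 4.125, 4.875, 5.625, 6.375, 7.125.
h(1.875) ≈ 2.784, h(2.625) ≈ 3.041, h(3.375) ≈ 3.279, h(4.125) ≈ 3.500, h(4.875) ≈ 3.708, h(5.625) ≈ 3.905, h(6.375) ≈ 4.093, h(7.125) ≈ 4.272.
Sum = Δs · [h(1.875) + h(2.625) + h(3.375) + ...].
Sum ≈ 21.436.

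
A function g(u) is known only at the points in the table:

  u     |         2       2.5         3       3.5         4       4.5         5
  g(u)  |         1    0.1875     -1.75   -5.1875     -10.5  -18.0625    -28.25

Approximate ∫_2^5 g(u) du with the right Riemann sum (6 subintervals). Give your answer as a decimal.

-31.78125

Δu = 0.5.
Sum = 0.5·[0.1875 + (-1.75) + (-5.1875) + (-10.5) + (-18.0625) + (-28.25)] = -31.78125.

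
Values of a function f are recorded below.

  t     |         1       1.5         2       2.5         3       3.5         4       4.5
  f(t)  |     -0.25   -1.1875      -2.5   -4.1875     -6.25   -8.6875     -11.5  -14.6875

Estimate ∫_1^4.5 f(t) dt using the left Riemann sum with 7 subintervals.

Δt = 0.5.
Sum = 0.5·[(-0.25) + (-1.1875) + (-2.5) + (-4.1875) + (-6.25) + (-8.6875) + (-11.5)] = -17.28125.

-17.28125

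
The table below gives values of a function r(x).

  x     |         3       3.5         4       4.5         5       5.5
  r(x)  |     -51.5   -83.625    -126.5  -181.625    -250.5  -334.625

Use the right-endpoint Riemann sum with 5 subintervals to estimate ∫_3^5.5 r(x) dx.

Δx = 0.5.
Sum = 0.5·[(-83.625) + (-126.5) + (-181.625) + (-250.5) + (-334.625)] = -488.4375.

-488.4375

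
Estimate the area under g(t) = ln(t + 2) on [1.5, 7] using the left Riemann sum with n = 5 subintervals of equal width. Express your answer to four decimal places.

Δt = (7 − 1.5)/5 = 1.1.
Left endpoints: 1.5, 2.6, 3.7, 4.8, 5.9.
g(1.5) ≈ 1.2528, g(2.6) ≈ 1.5261, g(3.7) ≈ 1.7405, g(4.8) ≈ 1.9169, g(5.9) ≈ 2.0669.
Sum = Δt · [g(1.5) + g(2.6) + g(3.7) + g(4.8) + g(5.9)].
Sum ≈ 9.3534.

9.3534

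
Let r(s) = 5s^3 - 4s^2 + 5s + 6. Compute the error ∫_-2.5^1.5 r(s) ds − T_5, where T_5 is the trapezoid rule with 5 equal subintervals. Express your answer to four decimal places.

Exact integral: ∫_-2.5^1.5 r(s) ds ≈ -53.833333.
T_5 = -58.74.
Error ≈ -53.833333 − (-58.74) ≈ 4.9067.

4.9067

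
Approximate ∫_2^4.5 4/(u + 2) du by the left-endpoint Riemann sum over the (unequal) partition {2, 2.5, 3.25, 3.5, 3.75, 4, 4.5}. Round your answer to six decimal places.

2.046207

Subinterval widths: 0.5, 0.75, 0.25, 0.25, 0.25, 0.5.
Left endpoints: 2, 2.5, 3.25, 3.5, 3.75, 4.
f(2) = 1, f(2.5) = 8/9, f(3.25) = 16/21, f(3.5) = 8/11, f(3.75) = 16/23, f(4) = 2/3.
Sum = Σ Δu_i · f(u_i).
Sum ≈ 2.046207.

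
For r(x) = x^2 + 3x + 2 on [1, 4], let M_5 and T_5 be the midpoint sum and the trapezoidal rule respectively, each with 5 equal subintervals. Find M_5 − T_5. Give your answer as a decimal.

M_5 = 49.41.
T_5 = 49.68.
M_5 − T_5 = -0.27.

-0.27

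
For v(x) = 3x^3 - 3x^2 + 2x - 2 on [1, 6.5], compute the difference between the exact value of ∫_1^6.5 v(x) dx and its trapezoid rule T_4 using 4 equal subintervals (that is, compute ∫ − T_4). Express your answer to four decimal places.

Exact integral: ∫_1^6.5 v(x) dx = 1094.671875.
T_4 ≈ 1147.963867.
Error ≈ 1094.671875 − 1147.963867 ≈ -53.2920.

-53.2920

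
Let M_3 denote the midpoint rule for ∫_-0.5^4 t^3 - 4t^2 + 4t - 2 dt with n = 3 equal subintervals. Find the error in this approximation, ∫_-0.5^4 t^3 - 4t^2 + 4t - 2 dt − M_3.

1.0546875

Exact integral: ∫_-0.5^4 f(t) dt = 0.984375.
M_3 = -0.0703125.
Error = 0.984375 − (-0.0703125) = 1.0546875.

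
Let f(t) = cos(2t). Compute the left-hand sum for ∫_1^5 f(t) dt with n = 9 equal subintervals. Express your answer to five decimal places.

-0.58419

Δt = (5 − 1)/9 = 4/9.
Left endpoints: 1, 13/9, 17/9, 7/3, 25/9, 29/9, 11/3, 37/9, 41/9.
f(1) ≈ -0.41615, f(13/9) ≈ -0.96824, f(17/9) ≈ -0.80437, f(7/3) ≈ -0.04571, f(25/9) ≈ 0.74675, f(29/9) ≈ 0.98703, f(11/3) ≈ 0.49744, f(37/9) ≈ -0.35997, f(41/9) ≈ -0.95121.
Sum = Δt · [f(1) + f(13/9) + f(17/9) + ...].
Sum ≈ -0.58419.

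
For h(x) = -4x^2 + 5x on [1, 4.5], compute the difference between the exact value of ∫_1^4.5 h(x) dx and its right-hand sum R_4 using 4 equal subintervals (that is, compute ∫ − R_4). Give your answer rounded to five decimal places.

27.81771

Exact integral: ∫_1^4.5 h(x) dx ≈ -72.0416667.
R_4 = -99.859375.
Error ≈ -72.0416667 − (-99.859375) ≈ 27.81771.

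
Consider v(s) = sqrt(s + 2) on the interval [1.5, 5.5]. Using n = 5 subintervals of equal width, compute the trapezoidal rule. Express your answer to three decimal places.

Δs = (5.5 − 1.5)/5 = 0.8.
v(1.5) ≈ 1.871, v(2.3) ≈ 2.074, v(3.1) ≈ 2.258, v(3.9) ≈ 2.429, v(4.7) ≈ 2.588, v(5.5) ≈ 2.739.
T_5 = (Δs/2)·[v(s_0) + 2v(s_1) + ... + 2v(s_{4}) + v(s_5)].
Sum ≈ 9.323.

9.323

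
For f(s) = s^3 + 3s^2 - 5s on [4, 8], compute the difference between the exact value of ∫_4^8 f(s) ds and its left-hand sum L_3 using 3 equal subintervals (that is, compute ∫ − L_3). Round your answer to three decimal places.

356.444

Exact integral: ∫_4^8 f(s) ds = 1288.
L_3 ≈ 931.55556.
Error ≈ 1288 − 931.55556 ≈ 356.444.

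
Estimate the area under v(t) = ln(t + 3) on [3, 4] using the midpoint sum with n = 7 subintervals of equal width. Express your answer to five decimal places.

Δt = (4 − 3)/7 = 1/7.
Midpoints: 43/14, 45/14, 47/14, 3.5, 51/14, 53/14, 55/14.
v(43/14) ≈ 1.80359, v(45/14) ≈ 1.82685, v(47/14) ≈ 1.84958, v(3.5) ≈ 1.87180, v(51/14) ≈ 1.89354, v(53/14) ≈ 1.91482, v(55/14) ≈ 1.93565.
Sum = Δt · [v(43/14) + v(45/14) + v(47/14) + ...].
Sum ≈ 1.87083.

1.87083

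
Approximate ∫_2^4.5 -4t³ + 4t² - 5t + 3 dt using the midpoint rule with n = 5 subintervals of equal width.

-314.53125

Δt = (4.5 − 2)/5 = 0.5.
Midpoints: 2.25, 2.75, 3.25, 3.75, 4.25.
f(2.25) = -33.5625, f(2.75) = -63.6875, f(3.25) = -108.3125, f(3.75) = -170.4375, f(4.25) = -253.0625.
Sum = Δt · [f(2.25) + f(2.75) + f(3.25) + f(3.75) + f(4.25)].
Sum = -314.53125.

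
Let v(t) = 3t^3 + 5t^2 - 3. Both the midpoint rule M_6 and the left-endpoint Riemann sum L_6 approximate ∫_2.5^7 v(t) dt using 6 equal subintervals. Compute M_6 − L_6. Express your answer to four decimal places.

418.2363

M_6 ≈ 2293.505859.
L_6 = 1875.26953125.
M_6 − L_6 ≈ 418.2363.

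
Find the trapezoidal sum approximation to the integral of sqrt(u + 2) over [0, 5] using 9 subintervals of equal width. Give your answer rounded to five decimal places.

Δu = (5 − 0)/9 = 5/9.
f(0) ≈ 1.41421, f(5/9) ≈ 1.59861, f(10/9) ≈ 1.76383, f(5/3) ≈ 1.91485, f(20/9) ≈ 2.05480, f(25/9) ≈ 2.18581, f(10/3) ≈ 2.30940, f(35/9) ≈ 2.42670, f(40/9) ≈ 2.53859, f(5) ≈ 2.64575.
T_9 = (Δu/2)·[f(u_0) + 2f(u_1) + ... + 2f(u_{8}) + f(u_9)].
Sum ≈ 10.45700.

10.45700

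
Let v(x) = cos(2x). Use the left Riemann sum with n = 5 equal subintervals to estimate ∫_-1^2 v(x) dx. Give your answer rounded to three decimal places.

0.138

Δx = (2 − (-1))/5 = 0.6.
Left endpoints: -1, -0.4, 0.2, 0.8, 1.4.
v(-1) ≈ -0.416, v(-0.4) ≈ 0.697, v(0.2) ≈ 0.921, v(0.8) ≈ -0.029, v(1.4) ≈ -0.942.
Sum = Δx · [v(-1) + v(-0.4) + v(0.2) + v(0.8) + v(1.4)].
Sum ≈ 0.138.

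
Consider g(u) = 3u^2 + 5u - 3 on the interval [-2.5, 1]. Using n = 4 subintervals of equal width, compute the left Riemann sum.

-6.42578125

Δu = (1 − (-2.5))/4 = 0.875.
Left endpoints: -2.5, -1.625, -0.75, 0.125.
g(-2.5) = 3.25, g(-1.625) = -3.203125, g(-0.75) = -5.0625, g(0.125) = -2.328125.
Sum = Δu · [g(-2.5) + g(-1.625) + g(-0.75) + g(0.125)].
Sum = -6.42578125.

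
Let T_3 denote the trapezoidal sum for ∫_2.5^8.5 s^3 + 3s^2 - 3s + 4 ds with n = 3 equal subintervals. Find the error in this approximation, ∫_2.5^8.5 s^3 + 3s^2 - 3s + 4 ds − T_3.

-78

Exact integral: ∫_2.5^8.5 f(s) ds = 1818.75.
T_3 = 1896.75.
Error = 1818.75 − 1896.75 = -78.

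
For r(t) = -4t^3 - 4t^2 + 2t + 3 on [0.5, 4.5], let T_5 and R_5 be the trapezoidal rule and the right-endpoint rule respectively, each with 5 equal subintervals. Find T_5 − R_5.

174.4

T_5 = -513.84.
R_5 = -688.24.
T_5 − R_5 = 174.4.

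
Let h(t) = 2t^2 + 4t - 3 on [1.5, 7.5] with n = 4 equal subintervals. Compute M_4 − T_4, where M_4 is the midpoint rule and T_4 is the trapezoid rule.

M_4 = 366.75.
T_4 = 373.5.
M_4 − T_4 = -6.75.

-6.75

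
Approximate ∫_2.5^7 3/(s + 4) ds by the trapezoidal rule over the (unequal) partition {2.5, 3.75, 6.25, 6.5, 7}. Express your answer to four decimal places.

Subinterval widths: 1.25, 2.5, 0.25, 0.5.
f(2.5) = 6/13, f(3.75) = 12/31, f(6.25) = 12/41, f(6.5) = 2/7, f(7) = 3/11.
On each subinterval the trapezoid contributes (Δs_i/2)·[f(s_{i-1}) + f(s_i)].
Sum ≈ 1.5920.

1.5920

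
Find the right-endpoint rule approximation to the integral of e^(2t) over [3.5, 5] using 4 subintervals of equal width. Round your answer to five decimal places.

Δt = (5 − 3.5)/4 = 0.375.
Right endpoints: 3.875, 4.25, 4.625, 5.
f(3.875) ≈ 2321.57241, f(4.25) ≈ 4914.76884, f(4.625) ≈ 10404.56572, f(5) ≈ 22026.46579.
Sum = Δt · [f(3.875) + f(4.25) + f(4.625) + f(5)].
Sum ≈ 14875.26479.

14875.26479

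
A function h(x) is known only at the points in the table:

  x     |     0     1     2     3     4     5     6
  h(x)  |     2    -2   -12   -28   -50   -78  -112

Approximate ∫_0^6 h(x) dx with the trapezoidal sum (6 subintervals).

-225

Δx = 1.
T_6 = (1/2)·[2 + 2·(-2) + 2·(-12) + 2·(-28) + 2·(-50) + 2·(-78) + (-112)] = -225.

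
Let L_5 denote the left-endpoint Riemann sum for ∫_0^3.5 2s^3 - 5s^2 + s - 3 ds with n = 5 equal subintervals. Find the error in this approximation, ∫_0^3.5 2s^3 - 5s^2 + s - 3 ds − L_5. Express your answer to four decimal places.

Exact integral: ∫_0^3.5 f(s) ds ≈ -0.802083.
L_5 = -9.03.
Error ≈ -0.802083 − (-9.03) ≈ 8.2279.

8.2279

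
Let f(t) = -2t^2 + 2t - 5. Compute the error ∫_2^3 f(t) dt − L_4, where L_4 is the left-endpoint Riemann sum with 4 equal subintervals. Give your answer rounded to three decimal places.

-0.979

Exact integral: ∫_2^3 f(t) dt ≈ -12.66667.
L_4 = -11.6875.
Error ≈ -12.66667 − (-11.6875) ≈ -0.979.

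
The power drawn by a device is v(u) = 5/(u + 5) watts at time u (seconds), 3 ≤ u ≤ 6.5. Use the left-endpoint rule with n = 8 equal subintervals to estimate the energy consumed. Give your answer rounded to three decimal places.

1.857

Δu = (6.5 − 3)/8 = 0.4375.
Left endpoints: 3, 3.4375, 3.875, 4.3125, 4.75, 5.1875, 5.625, 6.0625.
v(3) = 0.625, v(3.4375) = 16/27, v(3.875) = 40/71, v(4.3125) = 80/149, v(4.75) = 20/39, v(5.1875) = 80/163, v(5.625) = 8/17, v(6.0625) = 80/177.
Sum = Δu · [v(3) + v(3.4375) + v(3.875) + ...].
Sum ≈ 1.857.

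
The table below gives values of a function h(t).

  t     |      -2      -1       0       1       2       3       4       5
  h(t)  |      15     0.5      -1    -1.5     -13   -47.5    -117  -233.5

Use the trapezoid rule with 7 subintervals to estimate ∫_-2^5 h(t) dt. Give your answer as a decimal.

-288.75

Δt = 1.
T_7 = (1/2)·[15 + 2·0.5 + 2·(-1) + 2·(-1.5) + 2·(-13) + 2·(-47.5) + 2·(-117) + (-233.5)] = -288.75.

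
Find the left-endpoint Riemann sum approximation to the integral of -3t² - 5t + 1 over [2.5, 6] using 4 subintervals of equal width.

Δt = (6 − 2.5)/4 = 0.875.
Left endpoints: 2.5, 3.375, 4.25, 5.125.
f(2.5) = -30.25, f(3.375) = -50.046875, f(4.25) = -74.4375, f(5.125) = -103.421875.
Sum = Δt · [f(2.5) + f(3.375) + f(4.25) + f(5.125)].
Sum = -225.88671875.

-225.88671875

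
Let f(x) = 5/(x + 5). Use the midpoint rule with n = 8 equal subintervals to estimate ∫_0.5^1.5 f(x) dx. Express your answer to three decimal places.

Δx = (1.5 − 0.5)/8 = 0.125.
Midpoints: 0.5625, 0.6875, 0.8125, 0.9375, 1.0625, 1.1875, 1.3125, 1.4375.
f(0.5625) = 80/89, f(0.6875) = 80/91, f(0.8125) = 80/93, f(0.9375) = 16/19, f(1.0625) = 80/97, f(1.1875) = 80/99, f(1.3125) = 80/101, f(1.4375) = 80/103.
Sum = Δx · [f(0.5625) + f(0.6875) + f(0.8125) + ...].
Sum ≈ 0.835.

0.835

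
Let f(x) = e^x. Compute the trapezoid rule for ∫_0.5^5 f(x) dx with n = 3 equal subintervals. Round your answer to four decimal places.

173.3032

Δx = (5 − 0.5)/3 = 1.5.
f(0.5) ≈ 1.6487, f(2) ≈ 7.3891, f(3.5) ≈ 33.1155, f(5) ≈ 148.4132.
T_3 = (Δx/2)·[f(x_0) + 2f(x_1) + 2f(x_2) + f(x_3)].
Sum ≈ 173.3032.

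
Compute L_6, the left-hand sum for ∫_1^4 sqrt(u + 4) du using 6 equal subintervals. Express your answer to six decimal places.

Δu = (4 − 1)/6 = 0.5.
Left endpoints: 1, 1.5, 2, 2.5, 3, 3.5.
f(1) ≈ 2.236068, f(1.5) ≈ 2.345208, f(2) ≈ 2.449490, f(2.5) ≈ 2.549510, f(3) ≈ 2.645751, f(3.5) ≈ 2.738613.
Sum = Δu · [f(1) + f(1.5) + f(2) + ...].
Sum ≈ 7.482320.

7.482320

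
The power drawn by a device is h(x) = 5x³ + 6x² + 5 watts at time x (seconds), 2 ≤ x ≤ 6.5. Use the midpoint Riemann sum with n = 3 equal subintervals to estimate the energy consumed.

2708.2265625

Δx = (6.5 − 2)/3 = 1.5.
Midpoints: 2.75, 4.25, 5.75.
h(2.75) = 154.359375, h(4.25) = 497.203125, h(5.75) = 1153.921875.
Sum = Δx · [h(2.75) + h(4.25) + h(5.75)].
Sum = 2708.2265625.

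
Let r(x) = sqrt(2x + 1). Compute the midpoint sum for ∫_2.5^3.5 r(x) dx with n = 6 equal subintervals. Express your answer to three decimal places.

Δx = (3.5 − 2.5)/6 = 1/6.
Midpoints: 31/12, 2.75, 35/12, 37/12, 3.25, 41/12.
r(31/12) ≈ 2.483, r(2.75) ≈ 2.550, r(35/12) ≈ 2.614, r(37/12) ≈ 2.677, r(3.25) ≈ 2.739, r(41/12) ≈ 2.799.
Sum = Δx · [r(31/12) + r(2.75) + r(35/12) + ...].
Sum ≈ 2.644.

2.644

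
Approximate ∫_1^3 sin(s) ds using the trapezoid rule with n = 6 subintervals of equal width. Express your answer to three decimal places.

Δs = (3 − 1)/6 = 1/3.
f(1) ≈ 0.841, f(4/3) ≈ 0.972, f(5/3) ≈ 0.995, f(2) ≈ 0.909, f(7/3) ≈ 0.723, f(8/3) ≈ 0.457, f(3) ≈ 0.141.
T_6 = (Δs/2)·[f(s_0) + 2f(s_1) + ... + 2f(s_{5}) + f(s_6)].
Sum ≈ 1.516.

1.516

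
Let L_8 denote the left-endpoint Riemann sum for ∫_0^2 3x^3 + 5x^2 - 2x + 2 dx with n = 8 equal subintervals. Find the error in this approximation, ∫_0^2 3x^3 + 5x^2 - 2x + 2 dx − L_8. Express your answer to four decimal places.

Exact integral: ∫_0^2 f(x) dx ≈ 25.333333.
L_8 = 20.625.
Error ≈ 25.333333 − 20.625 ≈ 4.7083.

4.7083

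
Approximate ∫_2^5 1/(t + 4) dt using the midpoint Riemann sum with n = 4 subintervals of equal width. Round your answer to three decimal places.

0.405

Δt = (5 − 2)/4 = 0.75.
Midpoints: 2.375, 3.125, 3.875, 4.625.
f(2.375) = 8/51, f(3.125) = 8/57, f(3.875) = 8/63, f(4.625) = 8/69.
Sum = Δt · [f(2.375) + f(3.125) + f(3.875) + f(4.625)].
Sum ≈ 0.405.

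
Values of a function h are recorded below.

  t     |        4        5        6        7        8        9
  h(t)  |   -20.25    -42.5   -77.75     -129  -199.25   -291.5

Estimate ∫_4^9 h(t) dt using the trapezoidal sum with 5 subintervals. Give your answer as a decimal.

-604.375

Δt = 1.
T_5 = (1/2)·[(-20.25) + 2·(-42.5) + 2·(-77.75) + 2·(-129) + 2·(-199.25) + (-291.5)] = -604.375.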